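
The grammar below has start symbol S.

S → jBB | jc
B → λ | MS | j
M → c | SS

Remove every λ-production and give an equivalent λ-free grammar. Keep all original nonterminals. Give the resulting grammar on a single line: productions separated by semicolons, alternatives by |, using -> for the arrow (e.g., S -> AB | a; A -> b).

Nullable set: {B}.
S -> jBB: B, B nullable, giving j | jB | jBB.
Drop B -> λ.
Unchanged (no nullable symbols): S -> jc; B -> MS; B -> j; M -> SS; M -> c.

S -> j | jB | jc | jBB; B -> j | MS; M -> c | SS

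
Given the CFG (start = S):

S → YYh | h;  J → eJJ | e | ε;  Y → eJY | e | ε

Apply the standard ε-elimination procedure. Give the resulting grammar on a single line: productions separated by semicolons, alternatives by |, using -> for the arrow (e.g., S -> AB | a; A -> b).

S -> h | Yh | YYh; J -> e | eJ | eJJ; Y -> e | eJ | eY | eJY

Nullable set: {J, Y}.
S -> YYh: Y, Y nullable, giving YYh | Yh | h.
Drop J -> ε.
J -> eJJ: J, J nullable, giving e | eJ | eJJ.
Drop Y -> ε.
Y -> eJY: J, Y nullable, giving e | eJ | eJY | eY.
Unchanged (no nullable symbols): S -> h; J -> e; Y -> e.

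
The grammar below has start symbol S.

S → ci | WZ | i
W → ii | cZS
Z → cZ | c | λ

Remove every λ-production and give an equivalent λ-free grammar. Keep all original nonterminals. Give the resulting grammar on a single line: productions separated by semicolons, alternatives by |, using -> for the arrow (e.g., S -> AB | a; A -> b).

S -> W | i | WZ | ci; W -> cS | ii | cZS; Z -> c | cZ

Nullable set: {Z}.
S -> WZ: Z nullable, giving W | WZ.
W -> cZS: Z nullable, giving cS | cZS.
Drop Z -> λ.
Z -> cZ: Z nullable, giving c | cZ.
Unchanged (no nullable symbols): S -> ci; S -> i; W -> ii; Z -> c.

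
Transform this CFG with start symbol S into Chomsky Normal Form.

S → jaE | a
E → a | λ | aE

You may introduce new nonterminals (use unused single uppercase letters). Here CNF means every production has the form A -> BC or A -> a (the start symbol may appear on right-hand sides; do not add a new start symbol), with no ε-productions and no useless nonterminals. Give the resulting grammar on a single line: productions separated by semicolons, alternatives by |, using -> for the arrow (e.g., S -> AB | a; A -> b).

S -> a | BA | BC; A -> a; B -> j; C -> AE; E -> a | AE

Nullable: {E}; after ε-elimination: S -> a | ja | jaE; E -> a | aE.
No unit productions to eliminate.
TERM: introduce A -> a, B -> j and substitute in every rule of length ≥2.
BIN: S -> BAE becomes S -> BC, C -> AE.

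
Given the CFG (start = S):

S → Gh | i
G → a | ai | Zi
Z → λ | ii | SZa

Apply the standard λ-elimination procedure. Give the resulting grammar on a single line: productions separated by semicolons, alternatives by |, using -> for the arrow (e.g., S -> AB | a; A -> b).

S -> i | Gh; G -> a | i | Zi | ai; Z -> Sa | ii | SZa

Nullable set: {Z}.
G -> Zi: Z nullable, giving Zi | i.
Drop Z -> λ.
Z -> SZa: Z nullable, giving SZa | Sa.
Unchanged (no nullable symbols): S -> Gh; S -> i; G -> a; G -> ai; Z -> ii.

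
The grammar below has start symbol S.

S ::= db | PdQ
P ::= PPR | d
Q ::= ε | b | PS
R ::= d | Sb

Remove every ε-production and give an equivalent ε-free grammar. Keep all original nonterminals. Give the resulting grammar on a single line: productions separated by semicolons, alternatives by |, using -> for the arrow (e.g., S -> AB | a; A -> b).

Nullable set: {Q}.
S -> PdQ: Q nullable, giving Pd | PdQ.
Drop Q -> ε.
Unchanged (no nullable symbols): S -> db; P -> PPR; P -> d; Q -> PS; Q -> b; R -> Sb; R -> d.

S -> Pd | db | PdQ; P -> d | PPR; Q -> b | PS; R -> d | Sb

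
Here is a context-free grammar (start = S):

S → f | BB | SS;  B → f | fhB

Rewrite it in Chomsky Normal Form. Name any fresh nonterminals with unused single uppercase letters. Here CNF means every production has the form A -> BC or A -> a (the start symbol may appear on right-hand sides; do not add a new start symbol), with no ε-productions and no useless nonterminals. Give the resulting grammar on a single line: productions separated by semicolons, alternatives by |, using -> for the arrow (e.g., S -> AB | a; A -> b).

No ε-productions.
No unit productions to eliminate.
TERM: introduce A -> f, C -> h and substitute in every rule of length ≥2.
BIN: B -> ACB becomes B -> AD, D -> CB.

S -> f | BB | SS; A -> f; B -> f | AD; C -> h; D -> CB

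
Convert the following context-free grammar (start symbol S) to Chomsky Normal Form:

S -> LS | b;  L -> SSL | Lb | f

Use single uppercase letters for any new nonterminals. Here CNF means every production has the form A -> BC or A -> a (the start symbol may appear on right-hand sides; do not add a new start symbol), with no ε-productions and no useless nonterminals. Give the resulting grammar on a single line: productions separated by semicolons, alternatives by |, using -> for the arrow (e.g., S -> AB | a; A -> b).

No ε-productions.
No unit productions to eliminate.
TERM: introduce A -> b and substitute in every rule of length ≥2.
BIN: L -> SSL becomes L -> SB, B -> SL.

S -> b | LS; A -> b; B -> SL; L -> f | LA | SB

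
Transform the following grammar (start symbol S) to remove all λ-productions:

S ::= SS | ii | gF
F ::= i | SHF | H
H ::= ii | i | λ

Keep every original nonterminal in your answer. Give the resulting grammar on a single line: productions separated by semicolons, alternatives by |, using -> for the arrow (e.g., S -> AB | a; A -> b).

S -> g | SS | gF | ii; F -> H | S | i | SF | SH | SHF; H -> i | ii

Nullable set: {F, H}.
S -> gF: F nullable, giving g | gF.
F -> H: H nullable, giving H.
F -> SHF: H, F nullable, giving S | SF | SH | SHF.
Drop H -> λ.
Unchanged (no nullable symbols): S -> SS; S -> ii; F -> i; H -> i; H -> ii.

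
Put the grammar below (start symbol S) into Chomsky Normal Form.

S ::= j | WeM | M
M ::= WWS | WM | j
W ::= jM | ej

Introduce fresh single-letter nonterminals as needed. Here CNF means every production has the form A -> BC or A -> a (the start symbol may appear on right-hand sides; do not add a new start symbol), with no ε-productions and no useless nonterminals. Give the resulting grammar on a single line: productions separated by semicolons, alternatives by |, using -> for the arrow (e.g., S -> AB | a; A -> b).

S -> j | WD | WE | WM; A -> e; B -> j; C -> WS; D -> AM; E -> WS; M -> j | WC | WM; W -> AB | BM

No ε-productions.
After unit-elimination: S -> j | WM | WWS | WeM; M -> j | WM | WWS; W -> ej | jM.
TERM: introduce A -> e, B -> j and substitute in every rule of length ≥2.
BIN: M -> WWS becomes M -> WC, C -> WS; S -> WAM becomes S -> WD, D -> AM; S -> WWS becomes S -> WE, E -> WS.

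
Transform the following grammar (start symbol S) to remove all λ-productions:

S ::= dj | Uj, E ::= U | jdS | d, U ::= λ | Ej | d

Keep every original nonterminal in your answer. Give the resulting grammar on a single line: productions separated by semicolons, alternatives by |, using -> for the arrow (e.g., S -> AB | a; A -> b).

Nullable set: {E, U}.
S -> Uj: U nullable, giving Uj | j.
E -> U: U nullable, giving U.
Drop U -> λ.
U -> Ej: E nullable, giving Ej | j.
Unchanged (no nullable symbols): S -> dj; E -> d; E -> jdS; U -> d.

S -> j | Uj | dj; E -> U | d | jdS; U -> d | j | Ej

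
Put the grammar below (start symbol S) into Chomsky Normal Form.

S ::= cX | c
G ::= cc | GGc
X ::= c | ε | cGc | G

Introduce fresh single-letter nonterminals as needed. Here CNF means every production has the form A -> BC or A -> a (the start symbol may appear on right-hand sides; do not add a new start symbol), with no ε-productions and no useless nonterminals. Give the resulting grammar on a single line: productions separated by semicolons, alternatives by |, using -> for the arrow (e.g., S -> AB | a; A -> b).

Nullable: {X}; after ε-elimination: S -> c | cX; G -> cc | GGc; X -> G | c | cGc.
After unit-elimination: S -> c | cX; G -> cc | GGc; X -> c | cc | GGc | cGc.
TERM: introduce A -> c and substitute in every rule of length ≥2.
BIN: G -> GGA becomes G -> GB, B -> GA; X -> AGA becomes X -> AC, C -> GA; X -> GGA becomes X -> GD, D -> GA.

S -> c | AX; A -> c; B -> GA; C -> GA; D -> GA; G -> AA | GB; X -> c | AA | AC | GD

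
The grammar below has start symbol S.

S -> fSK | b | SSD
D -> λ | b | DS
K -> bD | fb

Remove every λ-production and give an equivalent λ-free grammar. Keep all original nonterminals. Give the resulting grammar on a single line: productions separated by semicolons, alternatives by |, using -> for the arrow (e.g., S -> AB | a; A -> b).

S -> b | SS | SSD | fSK; D -> S | b | DS; K -> b | bD | fb

Nullable set: {D}.
S -> SSD: D nullable, giving SS | SSD.
Drop D -> λ.
D -> DS: D nullable, giving DS | S.
K -> bD: D nullable, giving b | bD.
Unchanged (no nullable symbols): S -> b; S -> fSK; D -> b; K -> fb.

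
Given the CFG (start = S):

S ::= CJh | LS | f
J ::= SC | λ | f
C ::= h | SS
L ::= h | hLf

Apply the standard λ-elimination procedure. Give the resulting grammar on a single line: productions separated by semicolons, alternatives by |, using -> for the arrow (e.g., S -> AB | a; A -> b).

S -> f | Ch | LS | CJh; C -> h | SS; J -> f | SC; L -> h | hLf

Nullable set: {J}.
S -> CJh: J nullable, giving CJh | Ch.
Drop J -> λ.
Unchanged (no nullable symbols): S -> LS; S -> f; C -> SS; C -> h; J -> SC; J -> f; L -> h; L -> hLf.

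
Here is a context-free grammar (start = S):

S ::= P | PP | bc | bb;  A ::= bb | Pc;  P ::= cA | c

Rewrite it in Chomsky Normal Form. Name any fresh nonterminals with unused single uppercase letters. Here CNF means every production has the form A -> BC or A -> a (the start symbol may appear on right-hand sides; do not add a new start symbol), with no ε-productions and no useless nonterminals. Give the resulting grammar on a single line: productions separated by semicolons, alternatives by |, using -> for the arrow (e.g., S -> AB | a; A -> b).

No ε-productions.
After unit-elimination: S -> c | PP | bb | bc | cA; A -> Pc | bb; P -> c | cA.
TERM: introduce C -> b, B -> c and substitute in every rule of length ≥2.

S -> c | BA | CB | CC | PP; A -> CC | PB; B -> c; C -> b; P -> c | BA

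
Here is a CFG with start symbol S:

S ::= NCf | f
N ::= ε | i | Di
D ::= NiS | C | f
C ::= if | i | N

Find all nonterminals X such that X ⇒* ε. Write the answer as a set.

Directly nullable (have an ε-rule): {N}.
C is nullable via C -> N (every symbol on the right is already known nullable).
D is nullable via D -> C (every symbol on the right is already known nullable).
Not nullable: S — each has a terminal in every rule's right-hand side or depends on a non-nullable symbol.

{C, D, N}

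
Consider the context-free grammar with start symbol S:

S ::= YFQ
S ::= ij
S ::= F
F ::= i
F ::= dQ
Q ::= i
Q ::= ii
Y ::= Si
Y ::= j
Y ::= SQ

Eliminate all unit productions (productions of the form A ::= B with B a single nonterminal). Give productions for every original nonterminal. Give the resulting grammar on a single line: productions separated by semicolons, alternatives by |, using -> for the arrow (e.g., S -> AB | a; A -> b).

Unit productions: S->F.
Unit pairs (A ⇒* B via units): (S,F).
S: inherits non-unit rules of {F, S} → YFQ | dQ | i | ij.
F: inherits non-unit rules of {F} → dQ | i.
Q: inherits non-unit rules of {Q} → i | ii.
Y: inherits non-unit rules of {Y} → SQ | Si | j.

S -> i | dQ | ij | YFQ; F -> i | dQ; Q -> i | ii; Y -> j | SQ | Si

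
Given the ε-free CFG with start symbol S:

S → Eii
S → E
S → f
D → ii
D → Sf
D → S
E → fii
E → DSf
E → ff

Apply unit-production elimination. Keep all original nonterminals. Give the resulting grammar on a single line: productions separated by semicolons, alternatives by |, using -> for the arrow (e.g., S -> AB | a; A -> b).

S -> f | ff | DSf | Eii | fii; D -> f | Sf | ff | ii | DSf | Eii | fii; E -> ff | DSf | fii

Unit productions: D->S, S->E.
Unit pairs (A ⇒* B via units): (D,E), (D,S), (S,E).
S: inherits non-unit rules of {E, S} → DSf | Eii | f | ff | fii.
D: inherits non-unit rules of {D, E, S} → DSf | Eii | Sf | f | ff | fii | ii.
E: inherits non-unit rules of {E} → DSf | ff | fii.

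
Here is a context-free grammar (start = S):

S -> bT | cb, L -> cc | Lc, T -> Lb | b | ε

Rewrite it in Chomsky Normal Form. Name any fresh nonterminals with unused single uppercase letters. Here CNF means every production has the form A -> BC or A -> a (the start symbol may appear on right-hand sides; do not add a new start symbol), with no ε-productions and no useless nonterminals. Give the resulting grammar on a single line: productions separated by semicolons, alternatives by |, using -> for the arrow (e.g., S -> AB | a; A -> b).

Nullable: {T}; after ε-elimination: S -> b | bT | cb; L -> Lc | cc; T -> b | Lb.
No unit productions to eliminate.
TERM: introduce B -> b, A -> c and substitute in every rule of length ≥2.

S -> b | AB | BT; A -> c; B -> b; L -> AA | LA; T -> b | LB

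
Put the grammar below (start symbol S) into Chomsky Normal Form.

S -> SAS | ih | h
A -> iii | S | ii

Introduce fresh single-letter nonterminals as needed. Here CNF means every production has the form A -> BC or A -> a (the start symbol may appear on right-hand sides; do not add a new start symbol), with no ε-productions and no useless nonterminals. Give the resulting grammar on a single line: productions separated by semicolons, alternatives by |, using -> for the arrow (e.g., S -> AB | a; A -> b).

No ε-productions.
After unit-elimination: S -> h | ih | SAS; A -> h | ih | ii | SAS | iii.
TERM: introduce C -> h, B -> i and substitute in every rule of length ≥2.
BIN: A -> BBB becomes A -> BD, D -> BB; A -> SAS becomes A -> SE, E -> AS; S -> SAS becomes S -> SF, F -> AS.

S -> h | BC | SF; A -> h | BB | BC | BD | SE; B -> i; C -> h; D -> BB; E -> AS; F -> AS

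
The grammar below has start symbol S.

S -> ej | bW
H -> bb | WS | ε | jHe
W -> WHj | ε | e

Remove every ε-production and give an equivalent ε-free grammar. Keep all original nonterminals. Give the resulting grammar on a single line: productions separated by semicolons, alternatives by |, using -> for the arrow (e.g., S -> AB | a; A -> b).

S -> b | bW | ej; H -> S | WS | bb | je | jHe; W -> e | j | Hj | Wj | WHj

Nullable set: {H, W}.
S -> bW: W nullable, giving b | bW.
Drop H -> ε.
H -> WS: W nullable, giving S | WS.
H -> jHe: H nullable, giving jHe | je.
Drop W -> ε.
W -> WHj: W, H nullable, giving Hj | WHj | Wj | j.
Unchanged (no nullable symbols): S -> ej; H -> bb; W -> e.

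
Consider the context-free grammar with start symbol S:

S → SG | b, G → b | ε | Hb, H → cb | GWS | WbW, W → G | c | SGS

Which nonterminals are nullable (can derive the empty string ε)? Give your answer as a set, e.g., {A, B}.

Directly nullable (have an ε-rule): {G}.
W is nullable via W -> G (every symbol on the right is already known nullable).
Not nullable: H, S — each has a terminal in every rule's right-hand side or depends on a non-nullable symbol.

{G, W}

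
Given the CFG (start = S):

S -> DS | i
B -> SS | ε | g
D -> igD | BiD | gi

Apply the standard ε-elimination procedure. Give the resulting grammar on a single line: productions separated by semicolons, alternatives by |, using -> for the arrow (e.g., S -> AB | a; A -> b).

S -> i | DS; B -> g | SS; D -> gi | iD | BiD | igD

Nullable set: {B}.
Drop B -> ε.
D -> BiD: B nullable, giving BiD | iD.
Unchanged (no nullable symbols): S -> DS; S -> i; B -> SS; B -> g; D -> gi; D -> igD.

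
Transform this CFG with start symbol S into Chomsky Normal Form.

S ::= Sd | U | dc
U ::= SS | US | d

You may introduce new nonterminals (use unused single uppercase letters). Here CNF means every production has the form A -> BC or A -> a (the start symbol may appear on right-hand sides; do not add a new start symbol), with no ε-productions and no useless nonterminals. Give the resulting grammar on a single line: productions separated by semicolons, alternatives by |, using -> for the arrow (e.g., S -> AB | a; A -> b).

S -> d | AB | SA | SS | US; A -> d; B -> c; U -> d | SS | US

No ε-productions.
After unit-elimination: S -> d | SS | Sd | US | dc; U -> d | SS | US.
TERM: introduce B -> c, A -> d and substitute in every rule of length ≥2.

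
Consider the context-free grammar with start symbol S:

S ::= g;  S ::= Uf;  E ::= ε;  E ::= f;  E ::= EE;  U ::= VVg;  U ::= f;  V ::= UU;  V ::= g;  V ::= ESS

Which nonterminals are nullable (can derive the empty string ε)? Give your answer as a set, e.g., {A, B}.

{E}

Directly nullable (have an ε-rule): {E}.
Not nullable: S, U, V — each has a terminal in every rule's right-hand side or depends on a non-nullable symbol.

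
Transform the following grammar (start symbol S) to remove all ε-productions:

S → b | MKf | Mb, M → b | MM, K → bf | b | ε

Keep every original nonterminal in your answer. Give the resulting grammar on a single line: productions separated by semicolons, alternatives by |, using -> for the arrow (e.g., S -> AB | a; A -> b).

S -> b | Mb | Mf | MKf; K -> b | bf; M -> b | MM

Nullable set: {K}.
S -> MKf: K nullable, giving MKf | Mf.
Drop K -> ε.
Unchanged (no nullable symbols): S -> Mb; S -> b; K -> b; K -> bf; M -> MM; M -> b.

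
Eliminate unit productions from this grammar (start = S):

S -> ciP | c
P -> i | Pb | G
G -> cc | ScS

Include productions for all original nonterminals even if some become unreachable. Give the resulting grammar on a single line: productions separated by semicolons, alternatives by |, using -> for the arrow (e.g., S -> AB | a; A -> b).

S -> c | ciP; G -> cc | ScS; P -> i | Pb | cc | ScS

Unit productions: P->G.
Unit pairs (A ⇒* B via units): (P,G).
S: inherits non-unit rules of {S} → c | ciP.
G: inherits non-unit rules of {G} → ScS | cc.
P: inherits non-unit rules of {G, P} → Pb | ScS | cc | i.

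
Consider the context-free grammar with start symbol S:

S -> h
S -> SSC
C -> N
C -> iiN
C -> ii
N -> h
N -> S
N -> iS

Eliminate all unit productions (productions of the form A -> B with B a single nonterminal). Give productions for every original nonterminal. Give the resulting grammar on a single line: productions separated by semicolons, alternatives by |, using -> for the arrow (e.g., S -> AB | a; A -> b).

S -> h | SSC; C -> h | iS | ii | SSC | iiN; N -> h | iS | SSC

Unit productions: C->N, N->S.
Unit pairs (A ⇒* B via units): (C,N), (C,S), (N,S).
S: inherits non-unit rules of {S} → SSC | h.
C: inherits non-unit rules of {C, N, S} → SSC | h | iS | ii | iiN.
N: inherits non-unit rules of {N, S} → SSC | h | iS.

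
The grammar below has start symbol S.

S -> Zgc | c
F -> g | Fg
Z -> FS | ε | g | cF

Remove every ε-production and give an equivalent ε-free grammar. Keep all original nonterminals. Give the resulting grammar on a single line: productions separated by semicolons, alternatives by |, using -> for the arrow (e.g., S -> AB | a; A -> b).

S -> c | gc | Zgc; F -> g | Fg; Z -> g | FS | cF

Nullable set: {Z}.
S -> Zgc: Z nullable, giving Zgc | gc.
Drop Z -> ε.
Unchanged (no nullable symbols): S -> c; F -> Fg; F -> g; Z -> FS; Z -> cF; Z -> g.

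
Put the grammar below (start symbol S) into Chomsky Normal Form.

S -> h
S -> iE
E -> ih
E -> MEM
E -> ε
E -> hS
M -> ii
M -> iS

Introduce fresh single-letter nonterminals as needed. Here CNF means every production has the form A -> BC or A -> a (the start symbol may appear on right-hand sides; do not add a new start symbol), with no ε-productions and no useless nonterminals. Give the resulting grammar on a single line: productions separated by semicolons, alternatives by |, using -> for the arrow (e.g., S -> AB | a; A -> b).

S -> h | i | BE; A -> h; B -> i; C -> EM; E -> AS | BA | MC | MM; M -> BB | BS

Nullable: {E}; after ε-elimination: S -> h | i | iE; E -> MM | hS | ih | MEM; M -> iS | ii.
No unit productions to eliminate.
TERM: introduce A -> h, B -> i and substitute in every rule of length ≥2.
BIN: E -> MEM becomes E -> MC, C -> EM.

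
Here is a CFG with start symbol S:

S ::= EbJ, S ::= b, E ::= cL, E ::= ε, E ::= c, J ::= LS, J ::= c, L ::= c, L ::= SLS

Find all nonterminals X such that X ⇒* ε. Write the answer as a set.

Directly nullable (have an ε-rule): {E}.
Not nullable: J, L, S — each has a terminal in every rule's right-hand side or depends on a non-nullable symbol.

{E}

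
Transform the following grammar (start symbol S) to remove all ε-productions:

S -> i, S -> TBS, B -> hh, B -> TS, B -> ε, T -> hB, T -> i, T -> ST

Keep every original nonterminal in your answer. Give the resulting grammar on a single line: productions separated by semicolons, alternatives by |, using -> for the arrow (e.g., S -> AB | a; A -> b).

Nullable set: {B}.
S -> TBS: B nullable, giving TBS | TS.
Drop B -> ε.
T -> hB: B nullable, giving h | hB.
Unchanged (no nullable symbols): S -> i; B -> TS; B -> hh; T -> ST; T -> i.

S -> i | TS | TBS; B -> TS | hh; T -> h | i | ST | hB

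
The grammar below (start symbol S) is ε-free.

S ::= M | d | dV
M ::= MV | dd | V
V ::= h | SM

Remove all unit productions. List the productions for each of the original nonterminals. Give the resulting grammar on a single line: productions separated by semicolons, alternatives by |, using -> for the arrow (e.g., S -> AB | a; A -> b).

Unit productions: M->V, S->M.
Unit pairs (A ⇒* B via units): (M,V), (S,M), (S,V).
S: inherits non-unit rules of {M, S, V} → MV | SM | d | dV | dd | h.
M: inherits non-unit rules of {M, V} → MV | SM | dd | h.
V: inherits non-unit rules of {V} → SM | h.

S -> d | h | MV | SM | dV | dd; M -> h | MV | SM | dd; V -> h | SM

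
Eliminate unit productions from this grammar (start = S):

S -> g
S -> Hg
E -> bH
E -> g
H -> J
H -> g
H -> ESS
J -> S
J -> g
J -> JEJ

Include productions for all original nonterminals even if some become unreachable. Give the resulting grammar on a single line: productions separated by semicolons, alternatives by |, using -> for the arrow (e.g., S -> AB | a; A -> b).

S -> g | Hg; E -> g | bH; H -> g | Hg | ESS | JEJ; J -> g | Hg | JEJ

Unit productions: H->J, J->S.
Unit pairs (A ⇒* B via units): (H,J), (H,S), (J,S).
S: inherits non-unit rules of {S} → Hg | g.
E: inherits non-unit rules of {E} → bH | g.
H: inherits non-unit rules of {H, J, S} → ESS | Hg | JEJ | g.
J: inherits non-unit rules of {J, S} → Hg | JEJ | g.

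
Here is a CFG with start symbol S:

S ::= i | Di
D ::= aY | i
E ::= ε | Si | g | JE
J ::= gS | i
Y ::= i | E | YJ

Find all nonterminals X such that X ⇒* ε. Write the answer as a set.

{E, Y}

Directly nullable (have an ε-rule): {E}.
Y is nullable via Y -> E (every symbol on the right is already known nullable).
Not nullable: D, J, S — each has a terminal in every rule's right-hand side or depends on a non-nullable symbol.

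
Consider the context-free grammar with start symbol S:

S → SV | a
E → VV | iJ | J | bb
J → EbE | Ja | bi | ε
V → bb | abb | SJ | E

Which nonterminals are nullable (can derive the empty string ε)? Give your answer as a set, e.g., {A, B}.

{E, J, V}

Directly nullable (have an ε-rule): {J}.
E is nullable via E -> J (every symbol on the right is already known nullable).
V is nullable via V -> E (every symbol on the right is already known nullable).
Not nullable: S — each has a terminal in every rule's right-hand side or depends on a non-nullable symbol.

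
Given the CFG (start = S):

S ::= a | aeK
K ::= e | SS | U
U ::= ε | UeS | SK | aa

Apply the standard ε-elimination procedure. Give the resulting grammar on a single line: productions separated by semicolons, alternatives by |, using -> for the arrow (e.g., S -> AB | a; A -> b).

S -> a | ae | aeK; K -> U | e | SS; U -> S | SK | aa | eS | UeS

Nullable set: {K, U}.
S -> aeK: K nullable, giving ae | aeK.
K -> U: U nullable, giving U.
Drop U -> ε.
U -> SK: K nullable, giving S | SK.
U -> UeS: U nullable, giving UeS | eS.
Unchanged (no nullable symbols): S -> a; K -> SS; K -> e; U -> aa.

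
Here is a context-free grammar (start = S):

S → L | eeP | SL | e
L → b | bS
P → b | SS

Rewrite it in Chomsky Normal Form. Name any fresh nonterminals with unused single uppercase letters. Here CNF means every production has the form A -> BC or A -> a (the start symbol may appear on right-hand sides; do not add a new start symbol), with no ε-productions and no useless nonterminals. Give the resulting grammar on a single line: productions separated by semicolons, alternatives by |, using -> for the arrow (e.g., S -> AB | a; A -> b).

No ε-productions.
After unit-elimination: S -> b | e | SL | bS | eeP; L -> b | bS; P -> b | SS.
TERM: introduce A -> b, B -> e and substitute in every rule of length ≥2.
BIN: S -> BBP becomes S -> BC, C -> BP.

S -> b | e | AS | BC | SL; A -> b; B -> e; C -> BP; L -> b | AS; P -> b | SS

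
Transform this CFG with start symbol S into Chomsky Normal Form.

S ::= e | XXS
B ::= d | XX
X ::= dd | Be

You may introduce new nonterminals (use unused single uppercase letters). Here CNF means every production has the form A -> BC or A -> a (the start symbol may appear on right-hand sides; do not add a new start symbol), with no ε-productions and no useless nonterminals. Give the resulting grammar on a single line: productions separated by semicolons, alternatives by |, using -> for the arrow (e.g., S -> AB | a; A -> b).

No ε-productions.
No unit productions to eliminate.
TERM: introduce C -> d, A -> e and substitute in every rule of length ≥2.
BIN: S -> XXS becomes S -> XD, D -> XS.

S -> e | XD; A -> e; B -> d | XX; C -> d; D -> XS; X -> BA | CC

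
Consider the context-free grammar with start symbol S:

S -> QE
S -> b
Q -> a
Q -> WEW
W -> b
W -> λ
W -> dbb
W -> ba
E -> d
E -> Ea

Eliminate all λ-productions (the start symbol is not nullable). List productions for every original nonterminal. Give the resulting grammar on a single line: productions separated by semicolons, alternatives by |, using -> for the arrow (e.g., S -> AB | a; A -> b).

S -> b | QE; E -> d | Ea; Q -> E | a | EW | WE | WEW; W -> b | ba | dbb

Nullable set: {W}.
Q -> WEW: W, W nullable, giving E | EW | WE | WEW.
Drop W -> λ.
Unchanged (no nullable symbols): S -> QE; S -> b; E -> Ea; E -> d; Q -> a; W -> b; W -> ba; W -> dbb.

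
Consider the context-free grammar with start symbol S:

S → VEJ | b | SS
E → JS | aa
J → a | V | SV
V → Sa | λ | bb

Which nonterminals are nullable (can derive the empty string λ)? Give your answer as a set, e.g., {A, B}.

{J, V}

Directly nullable (have an ε-rule): {V}.
J is nullable via J -> V (every symbol on the right is already known nullable).
Not nullable: E, S — each has a terminal in every rule's right-hand side or depends on a non-nullable symbol.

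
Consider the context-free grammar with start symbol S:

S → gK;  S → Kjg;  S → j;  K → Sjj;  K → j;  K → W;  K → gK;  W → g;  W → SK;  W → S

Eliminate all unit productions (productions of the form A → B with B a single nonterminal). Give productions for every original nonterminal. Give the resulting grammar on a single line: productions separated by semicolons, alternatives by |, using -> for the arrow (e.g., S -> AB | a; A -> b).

S -> j | gK | Kjg; K -> g | j | SK | gK | Kjg | Sjj; W -> g | j | SK | gK | Kjg

Unit productions: K->W, W->S.
Unit pairs (A ⇒* B via units): (K,S), (K,W), (W,S).
S: inherits non-unit rules of {S} → Kjg | gK | j.
K: inherits non-unit rules of {K, S, W} → Kjg | SK | Sjj | g | gK | j.
W: inherits non-unit rules of {S, W} → Kjg | SK | g | gK | j.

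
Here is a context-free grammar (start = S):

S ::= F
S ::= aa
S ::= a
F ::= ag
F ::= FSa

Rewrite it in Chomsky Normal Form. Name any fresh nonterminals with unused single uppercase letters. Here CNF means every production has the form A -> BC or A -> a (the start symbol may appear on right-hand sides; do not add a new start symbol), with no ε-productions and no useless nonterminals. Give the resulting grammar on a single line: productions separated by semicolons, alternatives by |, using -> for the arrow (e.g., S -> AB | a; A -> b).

S -> a | AA | AB | FD; A -> a; B -> g; C -> SA; D -> SA; F -> AB | FC

No ε-productions.
After unit-elimination: S -> a | aa | ag | FSa; F -> ag | FSa.
TERM: introduce A -> a, B -> g and substitute in every rule of length ≥2.
BIN: F -> FSA becomes F -> FC, C -> SA; S -> FSA becomes S -> FD, D -> SA.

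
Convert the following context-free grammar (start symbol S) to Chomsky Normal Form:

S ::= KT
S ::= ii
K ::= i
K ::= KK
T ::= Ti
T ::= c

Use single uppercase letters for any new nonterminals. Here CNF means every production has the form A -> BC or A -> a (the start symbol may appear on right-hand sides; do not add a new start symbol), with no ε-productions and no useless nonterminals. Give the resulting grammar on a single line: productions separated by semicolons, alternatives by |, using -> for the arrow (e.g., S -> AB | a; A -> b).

S -> AA | KT; A -> i; K -> i | KK; T -> c | TA

No ε-productions.
No unit productions to eliminate.
TERM: introduce A -> i and substitute in every rule of length ≥2.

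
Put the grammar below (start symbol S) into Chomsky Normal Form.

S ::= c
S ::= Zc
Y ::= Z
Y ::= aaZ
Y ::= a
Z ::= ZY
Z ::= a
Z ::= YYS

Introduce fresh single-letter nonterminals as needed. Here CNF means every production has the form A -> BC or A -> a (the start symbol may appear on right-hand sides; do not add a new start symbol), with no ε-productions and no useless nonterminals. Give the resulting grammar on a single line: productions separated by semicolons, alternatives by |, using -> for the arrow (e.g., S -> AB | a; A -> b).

S -> c | ZA; A -> c; B -> a; C -> BZ; D -> YS; E -> YS; Y -> a | BC | YD | ZY; Z -> a | YE | ZY

No ε-productions.
After unit-elimination: S -> c | Zc; Y -> a | ZY | YYS | aaZ; Z -> a | ZY | YYS.
TERM: introduce B -> a, A -> c and substitute in every rule of length ≥2.
BIN: Y -> BBZ becomes Y -> BC, C -> BZ; Y -> YYS becomes Y -> YD, D -> YS; Z -> YYS becomes Z -> YE, E -> YS.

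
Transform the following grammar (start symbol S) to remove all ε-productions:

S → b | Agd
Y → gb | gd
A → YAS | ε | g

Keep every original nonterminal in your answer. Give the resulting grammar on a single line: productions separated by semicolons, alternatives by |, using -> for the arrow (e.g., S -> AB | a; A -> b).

S -> b | gd | Agd; A -> g | YS | YAS; Y -> gb | gd

Nullable set: {A}.
S -> Agd: A nullable, giving Agd | gd.
Drop A -> ε.
A -> YAS: A nullable, giving YAS | YS.
Unchanged (no nullable symbols): S -> b; A -> g; Y -> gb; Y -> gd.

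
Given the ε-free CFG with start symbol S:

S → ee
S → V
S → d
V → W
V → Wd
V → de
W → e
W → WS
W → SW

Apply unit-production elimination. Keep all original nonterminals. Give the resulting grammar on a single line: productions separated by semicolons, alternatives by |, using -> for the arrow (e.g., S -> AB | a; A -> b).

Unit productions: S->V, V->W.
Unit pairs (A ⇒* B via units): (S,V), (S,W), (V,W).
S: inherits non-unit rules of {S, V, W} → SW | WS | Wd | d | de | e | ee.
V: inherits non-unit rules of {V, W} → SW | WS | Wd | de | e.
W: inherits non-unit rules of {W} → SW | WS | e.

S -> d | e | SW | WS | Wd | de | ee; V -> e | SW | WS | Wd | de; W -> e | SW | WS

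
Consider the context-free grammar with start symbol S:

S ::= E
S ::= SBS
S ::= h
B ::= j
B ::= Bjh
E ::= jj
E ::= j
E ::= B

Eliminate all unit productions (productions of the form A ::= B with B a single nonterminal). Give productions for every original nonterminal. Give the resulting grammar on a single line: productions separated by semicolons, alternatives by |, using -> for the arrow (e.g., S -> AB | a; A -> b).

Unit productions: E->B, S->E.
Unit pairs (A ⇒* B via units): (E,B), (S,B), (S,E).
S: inherits non-unit rules of {B, E, S} → Bjh | SBS | h | j | jj.
B: inherits non-unit rules of {B} → Bjh | j.
E: inherits non-unit rules of {B, E} → Bjh | j | jj.

S -> h | j | jj | Bjh | SBS; B -> j | Bjh; E -> j | jj | Bjh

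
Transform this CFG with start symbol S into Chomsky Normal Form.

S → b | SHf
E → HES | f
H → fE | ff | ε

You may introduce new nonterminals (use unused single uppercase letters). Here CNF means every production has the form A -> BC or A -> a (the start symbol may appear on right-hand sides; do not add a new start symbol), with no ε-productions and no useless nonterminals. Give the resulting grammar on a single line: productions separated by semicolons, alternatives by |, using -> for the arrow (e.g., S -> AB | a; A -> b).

S -> b | SA | SC; A -> f; B -> ES; C -> HA; E -> f | ES | HB; H -> AA | AE

Nullable: {H}; after ε-elimination: S -> b | Sf | SHf; E -> f | ES | HES; H -> fE | ff.
No unit productions to eliminate.
TERM: introduce A -> f and substitute in every rule of length ≥2.
BIN: E -> HES becomes E -> HB, B -> ES; S -> SHA becomes S -> SC, C -> HA.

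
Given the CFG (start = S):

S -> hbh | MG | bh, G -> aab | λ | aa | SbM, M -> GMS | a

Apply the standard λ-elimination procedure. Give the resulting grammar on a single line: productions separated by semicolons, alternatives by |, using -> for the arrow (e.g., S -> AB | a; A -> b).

S -> M | MG | bh | hbh; G -> aa | SbM | aab; M -> a | MS | GMS

Nullable set: {G}.
S -> MG: G nullable, giving M | MG.
Drop G -> λ.
M -> GMS: G nullable, giving GMS | MS.
Unchanged (no nullable symbols): S -> bh; S -> hbh; G -> SbM; G -> aa; G -> aab; M -> a.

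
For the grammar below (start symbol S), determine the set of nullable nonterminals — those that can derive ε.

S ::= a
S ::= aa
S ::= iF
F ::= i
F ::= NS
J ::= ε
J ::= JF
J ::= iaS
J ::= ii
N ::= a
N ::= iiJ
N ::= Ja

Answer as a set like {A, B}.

Directly nullable (have an ε-rule): {J}.
Not nullable: F, N, S — each has a terminal in every rule's right-hand side or depends on a non-nullable symbol.

{J}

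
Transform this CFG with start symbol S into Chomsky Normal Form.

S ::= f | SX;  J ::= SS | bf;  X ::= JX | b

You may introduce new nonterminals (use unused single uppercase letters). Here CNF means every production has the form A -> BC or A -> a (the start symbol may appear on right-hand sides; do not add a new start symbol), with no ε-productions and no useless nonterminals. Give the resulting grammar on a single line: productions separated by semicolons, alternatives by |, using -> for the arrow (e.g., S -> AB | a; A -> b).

S -> f | SX; A -> b; B -> f; J -> AB | SS; X -> b | JX

No ε-productions.
No unit productions to eliminate.
TERM: introduce A -> b, B -> f and substitute in every rule of length ≥2.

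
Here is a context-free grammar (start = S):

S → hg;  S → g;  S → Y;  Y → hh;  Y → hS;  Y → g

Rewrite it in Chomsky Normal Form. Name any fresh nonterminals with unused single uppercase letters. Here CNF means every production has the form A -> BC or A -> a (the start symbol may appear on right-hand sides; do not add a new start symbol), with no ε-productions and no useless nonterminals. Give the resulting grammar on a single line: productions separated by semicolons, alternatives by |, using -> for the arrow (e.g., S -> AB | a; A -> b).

S -> g | AA | AB | AS; A -> h; B -> g

No ε-productions.
After unit-elimination: S -> g | hS | hg | hh; Y -> g | hS | hh.
TERM: introduce B -> g, A -> h and substitute in every rule of length ≥2.
Drop unreachable/unproductive: Y.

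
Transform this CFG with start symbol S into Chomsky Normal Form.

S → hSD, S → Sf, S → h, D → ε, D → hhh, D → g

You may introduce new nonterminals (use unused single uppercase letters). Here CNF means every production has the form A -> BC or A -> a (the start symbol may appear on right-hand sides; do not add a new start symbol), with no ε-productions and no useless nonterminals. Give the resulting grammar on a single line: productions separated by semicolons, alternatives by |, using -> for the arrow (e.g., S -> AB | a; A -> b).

Nullable: {D}; after ε-elimination: S -> h | Sf | hS | hSD; D -> g | hhh.
No unit productions to eliminate.
TERM: introduce B -> f, A -> h and substitute in every rule of length ≥2.
BIN: D -> AAA becomes D -> AC, C -> AA; S -> ASD becomes S -> AE, E -> SD.

S -> h | AE | AS | SB; A -> h; B -> f; C -> AA; D -> g | AC; E -> SD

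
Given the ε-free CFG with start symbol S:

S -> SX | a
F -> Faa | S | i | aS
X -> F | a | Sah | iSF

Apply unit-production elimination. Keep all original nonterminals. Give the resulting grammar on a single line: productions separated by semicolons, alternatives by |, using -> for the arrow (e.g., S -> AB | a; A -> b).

S -> a | SX; F -> a | i | SX | aS | Faa; X -> a | i | SX | aS | Faa | Sah | iSF

Unit productions: F->S, X->F.
Unit pairs (A ⇒* B via units): (F,S), (X,F), (X,S).
S: inherits non-unit rules of {S} → SX | a.
F: inherits non-unit rules of {F, S} → Faa | SX | a | aS | i.
X: inherits non-unit rules of {F, S, X} → Faa | SX | Sah | a | aS | i | iSF.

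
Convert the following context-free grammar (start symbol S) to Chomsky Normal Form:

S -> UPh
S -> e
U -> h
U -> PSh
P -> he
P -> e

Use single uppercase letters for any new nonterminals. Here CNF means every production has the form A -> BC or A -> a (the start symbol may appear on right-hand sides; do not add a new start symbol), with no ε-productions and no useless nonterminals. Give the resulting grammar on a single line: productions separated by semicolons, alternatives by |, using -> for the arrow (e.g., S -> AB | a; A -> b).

S -> e | UC; A -> h; B -> e; C -> PA; D -> SA; P -> e | AB; U -> h | PD

No ε-productions.
No unit productions to eliminate.
TERM: introduce B -> e, A -> h and substitute in every rule of length ≥2.
BIN: S -> UPA becomes S -> UC, C -> PA; U -> PSA becomes U -> PD, D -> SA.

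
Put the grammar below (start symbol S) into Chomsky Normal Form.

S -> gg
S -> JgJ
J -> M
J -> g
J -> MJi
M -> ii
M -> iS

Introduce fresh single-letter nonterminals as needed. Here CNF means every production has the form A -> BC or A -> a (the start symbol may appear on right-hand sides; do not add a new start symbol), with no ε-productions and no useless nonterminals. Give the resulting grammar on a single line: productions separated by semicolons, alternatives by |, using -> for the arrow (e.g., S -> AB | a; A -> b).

S -> BB | JD; A -> i; B -> g; C -> JA; D -> BJ; J -> g | AA | AS | MC; M -> AA | AS

No ε-productions.
After unit-elimination: S -> gg | JgJ; J -> g | iS | ii | MJi; M -> iS | ii.
TERM: introduce B -> g, A -> i and substitute in every rule of length ≥2.
BIN: J -> MJA becomes J -> MC, C -> JA; S -> JBJ becomes S -> JD, D -> BJ.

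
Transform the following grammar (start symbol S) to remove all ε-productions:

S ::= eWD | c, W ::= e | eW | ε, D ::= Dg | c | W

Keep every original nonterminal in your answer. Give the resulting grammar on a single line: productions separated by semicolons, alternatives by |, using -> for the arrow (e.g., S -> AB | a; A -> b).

S -> c | e | eD | eW | eWD; D -> W | c | g | Dg; W -> e | eW

Nullable set: {D, W}.
S -> eWD: W, D nullable, giving e | eD | eW | eWD.
D -> Dg: D nullable, giving Dg | g.
D -> W: W nullable, giving W.
Drop W -> ε.
W -> eW: W nullable, giving e | eW.
Unchanged (no nullable symbols): S -> c; D -> c; W -> e.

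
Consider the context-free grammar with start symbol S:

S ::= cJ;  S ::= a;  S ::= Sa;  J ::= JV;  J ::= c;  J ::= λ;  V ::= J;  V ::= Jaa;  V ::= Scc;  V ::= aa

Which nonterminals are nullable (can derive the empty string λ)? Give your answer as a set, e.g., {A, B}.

{J, V}

Directly nullable (have an ε-rule): {J}.
V is nullable via V -> J (every symbol on the right is already known nullable).
Not nullable: S — each has a terminal in every rule's right-hand side or depends on a non-nullable symbol.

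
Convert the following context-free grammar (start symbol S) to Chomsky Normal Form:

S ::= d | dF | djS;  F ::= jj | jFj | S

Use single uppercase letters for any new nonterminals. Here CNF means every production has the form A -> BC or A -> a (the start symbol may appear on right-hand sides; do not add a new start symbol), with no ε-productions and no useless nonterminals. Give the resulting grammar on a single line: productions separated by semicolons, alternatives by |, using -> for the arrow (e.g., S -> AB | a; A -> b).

S -> d | AE | AF; A -> d; B -> j; C -> BS; D -> FB; E -> BS; F -> d | AC | AF | BB | BD

No ε-productions.
After unit-elimination: S -> d | dF | djS; F -> d | dF | jj | djS | jFj.
TERM: introduce A -> d, B -> j and substitute in every rule of length ≥2.
BIN: F -> ABS becomes F -> AC, C -> BS; F -> BFB becomes F -> BD, D -> FB; S -> ABS becomes S -> AE, E -> BS.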